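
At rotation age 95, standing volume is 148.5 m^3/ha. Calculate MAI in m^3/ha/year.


Formula: MAI = Total Volume / Stand Age
MAI = 148.5 m^3/ha / 95 years
MAI = 1.56 m^3/ha/year

1.56


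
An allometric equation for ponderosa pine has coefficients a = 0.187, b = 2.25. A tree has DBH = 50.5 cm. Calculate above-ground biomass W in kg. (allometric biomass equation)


Formula: W = a * DBH^b  (allometric power law)
DBH^b = 50.5^2.25 = 6798.3826
W = 0.187 * 6798.3826 = 1271.3 kg

1271.3


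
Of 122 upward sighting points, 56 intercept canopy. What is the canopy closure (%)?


Formula: Canopy closure = covered points / total points * 100
Closure = 56 / 122 * 100
Closure = 0.459 * 100 = 45.9%

45.9


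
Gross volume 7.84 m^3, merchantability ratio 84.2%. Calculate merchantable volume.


Formula: MV = V_total * (merchantable_pct / 100)
Merchantable fraction = 84.2% / 100 = 0.842
MV = 7.84 m^3 * 0.842 = 6.601 m^3

6.601


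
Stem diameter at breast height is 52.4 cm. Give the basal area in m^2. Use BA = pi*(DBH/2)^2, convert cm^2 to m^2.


Formula: BA = pi * (DBH/2)^2 / 10000  (cm^2 to m^2)
Radius = DBH/2 = 52.4/2 = 26.2 cm
BA = pi * 26.2^2 / 10000
   = 2156.5149 cm^2 / 10000
   = 0.2157 m^2

0.2157


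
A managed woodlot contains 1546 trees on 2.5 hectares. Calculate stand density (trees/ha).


Formula: Stand Density = N_trees / Area_ha
Density = 1546 trees / 2.5 ha
Density = 618 trees/ha

618


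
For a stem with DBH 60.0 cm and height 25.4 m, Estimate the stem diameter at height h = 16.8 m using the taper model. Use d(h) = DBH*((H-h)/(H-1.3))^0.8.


Taper: d(h) = DBH * ((H - h) / (H - 1.3))^0.8
Numerator = H - h = 25.4 - 16.8 = 8.6 m
Denominator = H - 1.3 = 25.4 - 1.3 = 24.1 m
Ratio = 8.6 / 24.1 = 0.35685
d = 60.0 * 0.35685^0.8 = 26.3 cm

26.3


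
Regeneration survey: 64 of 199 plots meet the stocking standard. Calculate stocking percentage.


Formula: Stocking % = stocked plots / total plots * 100
Stocking = 64 / 199 * 100
Stocking = 0.3216 * 100 = 32.2%

32.2


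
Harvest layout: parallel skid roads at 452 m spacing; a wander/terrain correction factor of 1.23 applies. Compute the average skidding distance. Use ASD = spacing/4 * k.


Formula: ASD = (spacing / 4) * correction
Uncorrected distance = spacing / 4 = 452 / 4 = 113 m
ASD = 113 * 1.23 = 139 m

139


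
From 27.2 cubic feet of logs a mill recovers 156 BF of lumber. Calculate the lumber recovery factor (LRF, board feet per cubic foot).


Formula: LRF = Lumber Output (BF) / Log Input (ft^3)
LRF = 156 BF / 27.2 ft^3
LRF = 5.74 BF/ft^3

5.74


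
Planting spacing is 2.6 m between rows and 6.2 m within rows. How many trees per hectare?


Formula: TPH = 10000 m^2/ha / (spacing_x * spacing_y)
Area per tree = 2.6 m * 6.2 m = 16.12 m^2
TPH = 10000 / 16.12 = 620 trees/ha

620


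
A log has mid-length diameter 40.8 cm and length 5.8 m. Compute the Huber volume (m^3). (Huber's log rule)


Huber: V = Am * L,  Am = pi*(Dm/200)^2
Am = pi*(40.8/200)^2 = 0.130741 m^2
V = 0.130741*5.8 = 0.7583 m^3

0.7583


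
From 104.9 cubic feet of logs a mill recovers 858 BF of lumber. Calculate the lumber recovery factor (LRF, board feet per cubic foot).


Formula: LRF = Lumber Output (BF) / Log Input (ft^3)
LRF = 858 BF / 104.9 ft^3
LRF = 8.18 BF/ft^3

8.18


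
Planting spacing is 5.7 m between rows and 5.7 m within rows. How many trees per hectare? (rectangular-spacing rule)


Formula: TPH = 10000 m^2/ha / (spacing_x * spacing_y)
Area per tree = 5.7 m * 5.7 m = 32.49 m^2
TPH = 10000 / 32.49 = 308 trees/ha

308


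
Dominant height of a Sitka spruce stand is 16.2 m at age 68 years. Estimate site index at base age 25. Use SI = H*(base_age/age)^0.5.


Formula: SI = H_dom * (base_age / age)^0.5
Age ratio = 25 / 68 = 0.36765
sqrt(age_ratio) = 0.60634
SI = 16.2 * 0.60634 = 9.8 m

9.8


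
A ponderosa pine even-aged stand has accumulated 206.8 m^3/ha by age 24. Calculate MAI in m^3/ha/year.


Formula: MAI = Total Volume / Stand Age
MAI = 206.8 m^3/ha / 24 years
MAI = 8.62 m^3/ha/year

8.62


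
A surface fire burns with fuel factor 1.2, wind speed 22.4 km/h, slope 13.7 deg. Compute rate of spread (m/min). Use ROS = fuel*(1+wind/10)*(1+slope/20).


Formula: ROS = fuel * (1 + wind/10) * (1 + slope/20)
Wind factor = 1 + 22.4/10 = 3.24
Slope factor = 1 + 13.7/20 = 1.685
ROS = 1.2 * 3.24 * 1.685 = 6.55 m/min

6.55


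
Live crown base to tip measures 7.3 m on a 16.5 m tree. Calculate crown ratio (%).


Formula: Crown Ratio = (Crown Length / Total Height) * 100
CR = (7.3 m / 16.5 m) * 100
CR = 0.4424 * 100 = 44.2%

44.2


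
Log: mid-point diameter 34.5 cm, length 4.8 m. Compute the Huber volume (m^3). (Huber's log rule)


Huber: V = Am * L,  Am = pi*(Dm/200)^2
Am = pi*(34.5/200)^2 = 0.093482 m^2
V = 0.093482*4.8 = 0.4487 m^3

0.4487


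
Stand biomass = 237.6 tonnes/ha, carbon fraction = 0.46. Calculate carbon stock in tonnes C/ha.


Formula: Carbon Stock = Biomass * Carbon Fraction
C = 237.6 t/ha * 0.46
C = 109.3 t C/ha

109.3


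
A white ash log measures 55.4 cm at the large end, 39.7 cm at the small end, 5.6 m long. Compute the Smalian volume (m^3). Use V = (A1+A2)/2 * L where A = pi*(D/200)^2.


Smalian: V = (A1 + A2)/2 * L,  A = pi*(D/200)^2
A1 = pi*(55.4/200)^2 = 0.241051 m^2
A2 = pi*(39.7/200)^2 = 0.123786 m^2
V = (0.241051+0.123786)/2*5.6 = 1.0215 m^3

1.0215


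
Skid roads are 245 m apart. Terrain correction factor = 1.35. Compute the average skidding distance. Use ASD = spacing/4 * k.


Formula: ASD = (spacing / 4) * correction
Uncorrected distance = spacing / 4 = 245 / 4 = 61.25 m
ASD = 61.25 * 1.35 = 83 m

83


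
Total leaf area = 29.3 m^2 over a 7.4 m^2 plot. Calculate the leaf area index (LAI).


Formula: LAI = total leaf area / ground area  (dimensionless)
LAI = 29.3 m^2 / 7.4 m^2
LAI = 3.96

3.96


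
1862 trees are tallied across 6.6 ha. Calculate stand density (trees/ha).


Formula: Stand Density = N_trees / Area_ha
Density = 1862 trees / 6.6 ha
Density = 282 trees/ha

282


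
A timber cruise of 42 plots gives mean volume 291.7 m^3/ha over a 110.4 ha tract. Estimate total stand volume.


Formula: Total Volume = Mean Volume per ha * Total Area
Total Volume = 291.7 m^3/ha * 110.4 ha
Total Volume = 32204 m^3

32204


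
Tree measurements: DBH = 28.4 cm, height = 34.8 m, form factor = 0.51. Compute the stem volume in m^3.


Formula: V = pi * (DBH/200)^2 * H * ff
Radius = DBH/200 = 28.4/200 = 0.142 m
Radius^2 = 0.142^2 = 0.020164 m^2
V = pi * 0.020164 * 34.8 * 0.51
V = 1.124 m^3

1.124


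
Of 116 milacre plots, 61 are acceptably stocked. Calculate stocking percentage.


Formula: Stocking % = stocked plots / total plots * 100
Stocking = 61 / 116 * 100
Stocking = 0.5259 * 100 = 52.6%

52.6


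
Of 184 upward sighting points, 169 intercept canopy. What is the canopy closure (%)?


Formula: Canopy closure = covered points / total points * 100
Closure = 169 / 184 * 100
Closure = 0.9185 * 100 = 91.8%

91.8


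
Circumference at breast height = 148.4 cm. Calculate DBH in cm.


Formula: DBH = C / pi
DBH = 148.4 / pi
pi = 3.14159...
DBH = 47.2 cm

47.2


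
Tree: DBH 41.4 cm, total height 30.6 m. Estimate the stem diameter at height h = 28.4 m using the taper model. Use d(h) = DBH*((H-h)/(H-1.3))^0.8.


Taper: d(h) = DBH * ((H - h) / (H - 1.3))^0.8
Numerator = H - h = 30.6 - 28.4 = 2.2 m
Denominator = H - 1.3 = 30.6 - 1.3 = 29.3 m
Ratio = 2.2 / 29.3 = 0.07509
d = 41.4 * 0.07509^0.8 = 5.2 cm

5.2


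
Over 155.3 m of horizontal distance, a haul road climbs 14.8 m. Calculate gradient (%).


Formula: Gradient = rise / run * 100
Gradient = 14.8 / 155.3 * 100 = 9.5%

9.5


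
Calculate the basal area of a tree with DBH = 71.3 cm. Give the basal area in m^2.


Formula: BA = pi * (DBH/2)^2 / 10000  (cm^2 to m^2)
Radius = DBH/2 = 71.3/2 = 35.65 cm
BA = pi * 35.65^2 / 10000
   = 3992.7208 cm^2 / 10000
   = 0.3993 m^2

0.3993


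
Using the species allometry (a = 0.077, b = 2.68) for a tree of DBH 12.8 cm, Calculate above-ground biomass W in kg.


Formula: W = a * DBH^b  (allometric power law)
DBH^b = 12.8^2.68 = 927.5188
W = 0.077 * 927.5188 = 71.4 kg

71.4


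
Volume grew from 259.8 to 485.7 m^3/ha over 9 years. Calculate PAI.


Formula: PAI = (V_T2 - V_T1) / (T2 - T1)
Volume increment = 485.7 - 259.8 = 225.9 m^3/ha
PAI = 225.9 / 9 = 25.1 m^3/ha/year

25.1


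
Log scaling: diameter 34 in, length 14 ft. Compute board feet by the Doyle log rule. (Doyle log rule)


Doyle: BF = (D - 4)^2 * L / 16
Adjusted diameter = 34 - 4 = 30 in
(D-4)^2 = 30^2 = 900
BF = 900 * 14 / 16 = 788 BF

788


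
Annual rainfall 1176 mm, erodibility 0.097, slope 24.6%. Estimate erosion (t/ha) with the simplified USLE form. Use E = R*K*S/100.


Formula: E = R * K * S / 100  (simplified USLE)
R * K = 1176 * 0.097 = 114.072
E = 114.072 * 24.6 / 100 = 28.06 t/ha

28.06


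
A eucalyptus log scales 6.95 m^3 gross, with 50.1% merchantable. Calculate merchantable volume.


Formula: MV = V_total * (merchantable_pct / 100)
Merchantable fraction = 50.1% / 100 = 0.501
MV = 6.95 m^3 * 0.501 = 3.482 m^3

3.482


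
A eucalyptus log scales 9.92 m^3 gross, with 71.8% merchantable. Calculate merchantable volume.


Formula: MV = V_total * (merchantable_pct / 100)
Merchantable fraction = 71.8% / 100 = 0.718
MV = 9.92 m^3 * 0.718 = 7.123 m^3

7.123


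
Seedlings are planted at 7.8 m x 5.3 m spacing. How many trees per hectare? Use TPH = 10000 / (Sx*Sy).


Formula: TPH = 10000 m^2/ha / (spacing_x * spacing_y)
Area per tree = 7.8 m * 5.3 m = 41.34 m^2
TPH = 10000 / 41.34 = 242 trees/ha

242


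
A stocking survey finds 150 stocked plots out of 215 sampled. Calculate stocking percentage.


Formula: Stocking % = stocked plots / total plots * 100
Stocking = 150 / 215 * 100
Stocking = 0.6977 * 100 = 69.8%

69.8


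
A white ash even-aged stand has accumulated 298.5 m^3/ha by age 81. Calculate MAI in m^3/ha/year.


Formula: MAI = Total Volume / Stand Age
MAI = 298.5 m^3/ha / 81 years
MAI = 3.69 m^3/ha/year

3.69


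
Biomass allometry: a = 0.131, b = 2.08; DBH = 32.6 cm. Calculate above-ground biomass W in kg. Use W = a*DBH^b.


Formula: W = a * DBH^b  (allometric power law)
DBH^b = 32.6^2.08 = 1404.4058
W = 0.131 * 1404.4058 = 184.0 kg

184.0


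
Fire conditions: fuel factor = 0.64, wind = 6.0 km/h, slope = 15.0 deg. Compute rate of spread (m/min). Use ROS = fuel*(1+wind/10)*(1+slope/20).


Formula: ROS = fuel * (1 + wind/10) * (1 + slope/20)
Wind factor = 1 + 6.0/10 = 1.6
Slope factor = 1 + 15.0/20 = 1.75
ROS = 0.64 * 1.6 * 1.75 = 1.79 m/min

1.79


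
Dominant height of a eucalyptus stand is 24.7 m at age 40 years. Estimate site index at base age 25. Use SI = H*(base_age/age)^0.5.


Formula: SI = H_dom * (base_age / age)^0.5
Age ratio = 25 / 40 = 0.625
sqrt(age_ratio) = 0.79057
SI = 24.7 * 0.79057 = 19.5 m

19.5


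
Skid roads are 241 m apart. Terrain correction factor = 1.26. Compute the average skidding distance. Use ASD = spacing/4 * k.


Formula: ASD = (spacing / 4) * correction
Uncorrected distance = spacing / 4 = 241 / 4 = 60.25 m
ASD = 60.25 * 1.26 = 76 m

76


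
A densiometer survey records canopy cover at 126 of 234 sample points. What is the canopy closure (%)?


Formula: Canopy closure = covered points / total points * 100
Closure = 126 / 234 * 100
Closure = 0.5385 * 100 = 53.8%

53.8


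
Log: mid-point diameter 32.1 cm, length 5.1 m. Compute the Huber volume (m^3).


Huber: V = Am * L,  Am = pi*(Dm/200)^2
Am = pi*(32.1/200)^2 = 0.080928 m^2
V = 0.080928*5.1 = 0.4127 m^3

0.4127


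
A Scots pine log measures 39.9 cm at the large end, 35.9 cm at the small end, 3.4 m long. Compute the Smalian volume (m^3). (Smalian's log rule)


Smalian: V = (A1 + A2)/2 * L,  A = pi*(D/200)^2
A1 = pi*(39.9/200)^2 = 0.125036 m^2
A2 = pi*(35.9/200)^2 = 0.101223 m^2
V = (0.125036+0.101223)/2*3.4 = 0.3846 m^3

0.3846


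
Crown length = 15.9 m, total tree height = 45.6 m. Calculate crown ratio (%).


Formula: Crown Ratio = (Crown Length / Total Height) * 100
CR = (15.9 m / 45.6 m) * 100
CR = 0.3487 * 100 = 34.9%

34.9


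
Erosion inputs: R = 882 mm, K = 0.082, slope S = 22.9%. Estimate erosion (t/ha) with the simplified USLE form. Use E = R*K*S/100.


Formula: E = R * K * S / 100  (simplified USLE)
R * K = 882 * 0.082 = 72.324
E = 72.324 * 22.9 / 100 = 16.56 t/ha

16.56


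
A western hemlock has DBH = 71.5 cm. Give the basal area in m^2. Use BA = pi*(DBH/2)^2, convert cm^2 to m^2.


Formula: BA = pi * (DBH/2)^2 / 10000  (cm^2 to m^2)
Radius = DBH/2 = 71.5/2 = 35.75 cm
BA = pi * 35.75^2 / 10000
   = 4015.1518 cm^2 / 10000
   = 0.4015 m^2

0.4015


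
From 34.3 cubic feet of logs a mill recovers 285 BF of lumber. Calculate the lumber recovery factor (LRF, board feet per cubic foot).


Formula: LRF = Lumber Output (BF) / Log Input (ft^3)
LRF = 285 BF / 34.3 ft^3
LRF = 8.31 BF/ft^3

8.31


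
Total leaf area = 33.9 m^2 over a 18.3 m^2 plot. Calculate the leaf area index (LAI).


Formula: LAI = total leaf area / ground area  (dimensionless)
LAI = 33.9 m^2 / 18.3 m^2
LAI = 1.85

1.85


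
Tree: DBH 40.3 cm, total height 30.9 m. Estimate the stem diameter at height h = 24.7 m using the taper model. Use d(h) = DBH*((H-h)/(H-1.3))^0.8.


Taper: d(h) = DBH * ((H - h) / (H - 1.3))^0.8
Numerator = H - h = 30.9 - 24.7 = 6.2 m
Denominator = H - 1.3 = 30.9 - 1.3 = 29.6 m
Ratio = 6.2 / 29.6 = 0.20946
d = 40.3 * 0.20946^0.8 = 11.5 cm

11.5


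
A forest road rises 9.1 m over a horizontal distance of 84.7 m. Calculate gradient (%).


Formula: Gradient = rise / run * 100
Gradient = 9.1 / 84.7 * 100 = 10.7%

10.7


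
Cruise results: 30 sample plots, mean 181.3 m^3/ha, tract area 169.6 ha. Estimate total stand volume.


Formula: Total Volume = Mean Volume per ha * Total Area
Total Volume = 181.3 m^3/ha * 169.6 ha
Total Volume = 30748 m^3

30748


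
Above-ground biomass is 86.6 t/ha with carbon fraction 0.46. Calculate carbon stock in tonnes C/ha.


Formula: Carbon Stock = Biomass * Carbon Fraction
C = 86.6 t/ha * 0.46
C = 39.8 t C/ha

39.8


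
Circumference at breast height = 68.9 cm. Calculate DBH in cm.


Formula: DBH = C / pi
DBH = 68.9 / pi
pi = 3.14159...
DBH = 21.9 cm

21.9


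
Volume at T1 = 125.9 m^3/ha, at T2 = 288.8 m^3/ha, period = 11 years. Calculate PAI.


Formula: PAI = (V_T2 - V_T1) / (T2 - T1)
Volume increment = 288.8 - 125.9 = 162.9 m^3/ha
PAI = 162.9 / 11 = 14.81 m^3/ha/year

14.81


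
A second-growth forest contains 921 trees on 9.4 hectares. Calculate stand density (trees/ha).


Formula: Stand Density = N_trees / Area_ha
Density = 921 trees / 9.4 ha
Density = 98 trees/ha

98


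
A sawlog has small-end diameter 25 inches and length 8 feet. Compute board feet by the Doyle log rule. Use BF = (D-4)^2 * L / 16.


Doyle: BF = (D - 4)^2 * L / 16
Adjusted diameter = 25 - 4 = 21 in
(D-4)^2 = 21^2 = 441
BF = 441 * 8 / 16 = 221 BF

221


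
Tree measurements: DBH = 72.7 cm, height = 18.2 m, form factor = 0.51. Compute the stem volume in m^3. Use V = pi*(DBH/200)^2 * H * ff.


Formula: V = pi * (DBH/200)^2 * H * ff
Radius = DBH/200 = 72.7/200 = 0.3635 m
Radius^2 = 0.3635^2 = 0.13213225 m^2
V = pi * 0.13213225 * 18.2 * 0.51
V = 3.853 m^3

3.853


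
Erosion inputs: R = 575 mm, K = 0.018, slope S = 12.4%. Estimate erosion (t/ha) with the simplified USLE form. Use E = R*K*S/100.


Formula: E = R * K * S / 100  (simplified USLE)
R * K = 575 * 0.018 = 10.35
E = 10.35 * 12.4 / 100 = 1.28 t/ha

1.28


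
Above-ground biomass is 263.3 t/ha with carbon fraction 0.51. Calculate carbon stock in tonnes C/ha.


Formula: Carbon Stock = Biomass * Carbon Fraction
C = 263.3 t/ha * 0.51
C = 134.3 t C/ha

134.3


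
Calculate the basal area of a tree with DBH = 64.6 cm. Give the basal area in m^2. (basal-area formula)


Formula: BA = pi * (DBH/2)^2 / 10000  (cm^2 to m^2)
Radius = DBH/2 = 64.6/2 = 32.3 cm
BA = pi * 32.3^2 / 10000
   = 3277.5922 cm^2 / 10000
   = 0.3278 m^2

0.3278


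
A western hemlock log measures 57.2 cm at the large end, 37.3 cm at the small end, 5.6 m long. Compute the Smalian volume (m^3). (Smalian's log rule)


Smalian: V = (A1 + A2)/2 * L,  A = pi*(D/200)^2
A1 = pi*(57.2/200)^2 = 0.25697 m^2
A2 = pi*(37.3/200)^2 = 0.109272 m^2
V = (0.25697+0.109272)/2*5.6 = 1.0255 m^3

1.0255


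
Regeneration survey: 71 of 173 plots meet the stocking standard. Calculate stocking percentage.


Formula: Stocking % = stocked plots / total plots * 100
Stocking = 71 / 173 * 100
Stocking = 0.4104 * 100 = 41.0%

41.0


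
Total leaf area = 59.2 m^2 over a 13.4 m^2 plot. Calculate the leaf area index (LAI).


Formula: LAI = total leaf area / ground area  (dimensionless)
LAI = 59.2 m^2 / 13.4 m^2
LAI = 4.42

4.42


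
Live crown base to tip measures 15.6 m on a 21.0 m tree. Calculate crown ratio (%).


Formula: Crown Ratio = (Crown Length / Total Height) * 100
CR = (15.6 m / 21.0 m) * 100
CR = 0.7429 * 100 = 74.3%

74.3


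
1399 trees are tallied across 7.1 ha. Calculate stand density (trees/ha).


Formula: Stand Density = N_trees / Area_ha
Density = 1399 trees / 7.1 ha
Density = 197 trees/ha

197


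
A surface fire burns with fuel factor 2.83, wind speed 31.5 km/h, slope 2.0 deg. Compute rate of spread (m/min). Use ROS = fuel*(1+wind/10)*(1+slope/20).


Formula: ROS = fuel * (1 + wind/10) * (1 + slope/20)
Wind factor = 1 + 31.5/10 = 4.15
Slope factor = 1 + 2.0/20 = 1.1
ROS = 2.83 * 4.15 * 1.1 = 12.92 m/min

12.92


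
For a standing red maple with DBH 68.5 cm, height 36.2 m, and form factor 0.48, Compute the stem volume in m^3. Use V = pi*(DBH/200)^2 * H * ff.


Formula: V = pi * (DBH/200)^2 * H * ff
Radius = DBH/200 = 68.5/200 = 0.3425 m
Radius^2 = 0.3425^2 = 0.11730625 m^2
V = pi * 0.11730625 * 36.2 * 0.48
V = 6.404 m^3

6.404


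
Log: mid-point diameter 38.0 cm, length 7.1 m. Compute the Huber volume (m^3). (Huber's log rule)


Huber: V = Am * L,  Am = pi*(Dm/200)^2
Am = pi*(38.0/200)^2 = 0.113411 m^2
V = 0.113411*7.1 = 0.8052 m^3

0.8052


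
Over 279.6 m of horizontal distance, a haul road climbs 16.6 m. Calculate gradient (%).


Formula: Gradient = rise / run * 100
Gradient = 16.6 / 279.6 * 100 = 5.9%

5.9


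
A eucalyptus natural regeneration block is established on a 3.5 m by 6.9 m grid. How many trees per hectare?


Formula: TPH = 10000 m^2/ha / (spacing_x * spacing_y)
Area per tree = 3.5 m * 6.9 m = 24.15 m^2
TPH = 10000 / 24.15 = 414 trees/ha

414


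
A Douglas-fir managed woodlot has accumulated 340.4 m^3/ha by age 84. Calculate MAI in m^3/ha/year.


Formula: MAI = Total Volume / Stand Age
MAI = 340.4 m^3/ha / 84 years
MAI = 4.05 m^3/ha/year

4.05


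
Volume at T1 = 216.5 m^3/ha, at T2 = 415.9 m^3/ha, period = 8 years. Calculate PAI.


Formula: PAI = (V_T2 - V_T1) / (T2 - T1)
Volume increment = 415.9 - 216.5 = 199.4 m^3/ha
PAI = 199.4 / 8 = 24.93 m^3/ha/year

24.93


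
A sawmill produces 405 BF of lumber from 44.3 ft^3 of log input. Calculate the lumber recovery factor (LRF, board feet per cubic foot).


Formula: LRF = Lumber Output (BF) / Log Input (ft^3)
LRF = 405 BF / 44.3 ft^3
LRF = 9.14 BF/ft^3

9.14


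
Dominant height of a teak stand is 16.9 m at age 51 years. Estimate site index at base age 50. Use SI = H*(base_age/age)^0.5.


Formula: SI = H_dom * (base_age / age)^0.5
Age ratio = 50 / 51 = 0.98039
sqrt(age_ratio) = 0.99015
SI = 16.9 * 0.99015 = 16.7 m

16.7


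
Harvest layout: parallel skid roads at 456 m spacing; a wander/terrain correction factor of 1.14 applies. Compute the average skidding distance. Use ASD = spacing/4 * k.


Formula: ASD = (spacing / 4) * correction
Uncorrected distance = spacing / 4 = 456 / 4 = 114 m
ASD = 114 * 1.14 = 130 m

130


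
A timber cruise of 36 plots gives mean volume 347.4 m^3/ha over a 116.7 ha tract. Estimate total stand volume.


Formula: Total Volume = Mean Volume per ha * Total Area
Total Volume = 347.4 m^3/ha * 116.7 ha
Total Volume = 40542 m^3

40542


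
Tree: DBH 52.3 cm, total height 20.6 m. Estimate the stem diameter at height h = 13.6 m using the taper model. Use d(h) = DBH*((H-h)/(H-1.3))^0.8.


Taper: d(h) = DBH * ((H - h) / (H - 1.3))^0.8
Numerator = H - h = 20.6 - 13.6 = 7.0 m
Denominator = H - 1.3 = 20.6 - 1.3 = 19.3 m
Ratio = 7.0 / 19.3 = 0.36269
d = 52.3 * 0.36269^0.8 = 23.2 cm

23.2


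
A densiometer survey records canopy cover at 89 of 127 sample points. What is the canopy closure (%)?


Formula: Canopy closure = covered points / total points * 100
Closure = 89 / 127 * 100
Closure = 0.7008 * 100 = 70.1%

70.1


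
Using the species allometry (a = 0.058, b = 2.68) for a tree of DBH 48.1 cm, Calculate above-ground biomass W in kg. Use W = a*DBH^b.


Formula: W = a * DBH^b  (allometric power law)
DBH^b = 48.1^2.68 = 32221.7263
W = 0.058 * 32221.7263 = 1868.9 kg

1868.9


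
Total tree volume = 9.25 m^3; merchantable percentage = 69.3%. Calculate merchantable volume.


Formula: MV = V_total * (merchantable_pct / 100)
Merchantable fraction = 69.3% / 100 = 0.693
MV = 9.25 m^3 * 0.693 = 6.41 m^3

6.41


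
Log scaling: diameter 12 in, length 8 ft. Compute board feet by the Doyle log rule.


Doyle: BF = (D - 4)^2 * L / 16
Adjusted diameter = 12 - 4 = 8 in
(D-4)^2 = 8^2 = 64
BF = 64 * 8 / 16 = 32 BF

32


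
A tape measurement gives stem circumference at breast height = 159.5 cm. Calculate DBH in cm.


Formula: DBH = C / pi
DBH = 159.5 / pi
pi = 3.14159...
DBH = 50.8 cm

50.8


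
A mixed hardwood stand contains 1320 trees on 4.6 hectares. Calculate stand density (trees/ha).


Formula: Stand Density = N_trees / Area_ha
Density = 1320 trees / 4.6 ha
Density = 287 trees/ha

287


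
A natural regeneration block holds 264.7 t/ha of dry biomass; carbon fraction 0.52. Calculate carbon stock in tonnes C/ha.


Formula: Carbon Stock = Biomass * Carbon Fraction
C = 264.7 t/ha * 0.52
C = 137.6 t C/ha

137.6


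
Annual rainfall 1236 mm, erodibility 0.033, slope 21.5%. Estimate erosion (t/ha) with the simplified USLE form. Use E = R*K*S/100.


Formula: E = R * K * S / 100  (simplified USLE)
R * K = 1236 * 0.033 = 40.788
E = 40.788 * 21.5 / 100 = 8.77 t/ha

8.77


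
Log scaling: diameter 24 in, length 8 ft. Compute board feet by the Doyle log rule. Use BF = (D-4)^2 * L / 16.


Doyle: BF = (D - 4)^2 * L / 16
Adjusted diameter = 24 - 4 = 20 in
(D-4)^2 = 20^2 = 400
BF = 400 * 8 / 16 = 200 BF

200


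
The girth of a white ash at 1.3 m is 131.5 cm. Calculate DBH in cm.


Formula: DBH = C / pi
DBH = 131.5 / pi
pi = 3.14159...
DBH = 41.9 cm

41.9


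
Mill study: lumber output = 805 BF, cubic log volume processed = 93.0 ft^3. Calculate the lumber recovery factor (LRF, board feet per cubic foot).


Formula: LRF = Lumber Output (BF) / Log Input (ft^3)
LRF = 805 BF / 93.0 ft^3
LRF = 8.66 BF/ft^3

8.66


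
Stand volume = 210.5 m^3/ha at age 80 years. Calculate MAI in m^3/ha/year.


Formula: MAI = Total Volume / Stand Age
MAI = 210.5 m^3/ha / 80 years
MAI = 2.63 m^3/ha/year

2.63


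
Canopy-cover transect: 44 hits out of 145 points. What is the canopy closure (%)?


Formula: Canopy closure = covered points / total points * 100
Closure = 44 / 145 * 100
Closure = 0.3034 * 100 = 30.3%

30.3


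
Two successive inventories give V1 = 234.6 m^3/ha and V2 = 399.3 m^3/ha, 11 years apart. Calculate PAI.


Formula: PAI = (V_T2 - V_T1) / (T2 - T1)
Volume increment = 399.3 - 234.6 = 164.7 m^3/ha
PAI = 164.7 / 11 = 14.97 m^3/ha/year

14.97


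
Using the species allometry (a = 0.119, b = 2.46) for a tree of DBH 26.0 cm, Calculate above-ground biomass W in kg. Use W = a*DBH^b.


Formula: W = a * DBH^b  (allometric power law)
DBH^b = 26.0^2.46 = 3025.7597
W = 0.119 * 3025.7597 = 360.1 kg

360.1


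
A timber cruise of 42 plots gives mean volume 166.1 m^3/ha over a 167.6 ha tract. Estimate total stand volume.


Formula: Total Volume = Mean Volume per ha * Total Area
Total Volume = 166.1 m^3/ha * 167.6 ha
Total Volume = 27838 m^3

27838


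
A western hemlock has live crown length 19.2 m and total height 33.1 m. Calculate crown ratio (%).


Formula: Crown Ratio = (Crown Length / Total Height) * 100
CR = (19.2 m / 33.1 m) * 100
CR = 0.5801 * 100 = 58.0%

58.0


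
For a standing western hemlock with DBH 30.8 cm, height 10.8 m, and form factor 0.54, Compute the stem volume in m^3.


Formula: V = pi * (DBH/200)^2 * H * ff
Radius = DBH/200 = 30.8/200 = 0.154 m
Radius^2 = 0.154^2 = 0.023716 m^2
V = pi * 0.023716 * 10.8 * 0.54
V = 0.435 m^3

0.435


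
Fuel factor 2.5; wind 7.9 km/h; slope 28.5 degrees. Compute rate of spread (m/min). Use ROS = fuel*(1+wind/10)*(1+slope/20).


Formula: ROS = fuel * (1 + wind/10) * (1 + slope/20)
Wind factor = 1 + 7.9/10 = 1.79
Slope factor = 1 + 28.5/20 = 2.425
ROS = 2.5 * 1.79 * 2.425 = 10.85 m/min

10.85


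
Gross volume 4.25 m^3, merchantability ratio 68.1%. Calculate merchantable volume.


Formula: MV = V_total * (merchantable_pct / 100)
Merchantable fraction = 68.1% / 100 = 0.681
MV = 4.25 m^3 * 0.681 = 2.894 m^3

2.894


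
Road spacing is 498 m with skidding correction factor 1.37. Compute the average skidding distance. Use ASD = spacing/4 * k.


Formula: ASD = (spacing / 4) * correction
Uncorrected distance = spacing / 4 = 498 / 4 = 124.5 m
ASD = 124.5 * 1.37 = 171 m

171


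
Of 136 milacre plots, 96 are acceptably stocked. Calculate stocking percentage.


Formula: Stocking % = stocked plots / total plots * 100
Stocking = 96 / 136 * 100
Stocking = 0.7059 * 100 = 70.6%

70.6


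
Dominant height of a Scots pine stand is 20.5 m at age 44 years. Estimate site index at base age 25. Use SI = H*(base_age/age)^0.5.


Formula: SI = H_dom * (base_age / age)^0.5
Age ratio = 25 / 44 = 0.56818
sqrt(age_ratio) = 0.75378
SI = 20.5 * 0.75378 = 15.5 m

15.5


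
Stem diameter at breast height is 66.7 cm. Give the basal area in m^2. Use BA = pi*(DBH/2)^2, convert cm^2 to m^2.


Formula: BA = pi * (DBH/2)^2 / 10000  (cm^2 to m^2)
Radius = DBH/2 = 66.7/2 = 33.35 cm
BA = pi * 33.35^2 / 10000
   = 3494.15 cm^2 / 10000
   = 0.3494 m^2

0.3494


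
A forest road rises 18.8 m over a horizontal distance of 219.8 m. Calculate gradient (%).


Formula: Gradient = rise / run * 100
Gradient = 18.8 / 219.8 * 100 = 8.6%

8.6


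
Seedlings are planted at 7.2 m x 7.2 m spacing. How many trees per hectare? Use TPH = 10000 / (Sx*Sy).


Formula: TPH = 10000 m^2/ha / (spacing_x * spacing_y)
Area per tree = 7.2 m * 7.2 m = 51.84 m^2
TPH = 10000 / 51.84 = 193 trees/ha

193


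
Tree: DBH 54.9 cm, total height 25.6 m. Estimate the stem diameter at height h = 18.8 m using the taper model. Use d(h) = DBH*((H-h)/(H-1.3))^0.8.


Taper: d(h) = DBH * ((H - h) / (H - 1.3))^0.8
Numerator = H - h = 25.6 - 18.8 = 6.8 m
Denominator = H - 1.3 = 25.6 - 1.3 = 24.3 m
Ratio = 6.8 / 24.3 = 0.27984
d = 54.9 * 0.27984^0.8 = 19.8 cm

19.8


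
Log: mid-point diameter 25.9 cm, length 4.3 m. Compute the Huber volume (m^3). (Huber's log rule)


Huber: V = Am * L,  Am = pi*(Dm/200)^2
Am = pi*(25.9/200)^2 = 0.052685 m^2
V = 0.052685*4.3 = 0.2265 m^3

0.2265


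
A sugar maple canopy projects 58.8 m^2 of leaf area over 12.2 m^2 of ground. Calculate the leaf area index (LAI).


Formula: LAI = total leaf area / ground area  (dimensionless)
LAI = 58.8 m^2 / 12.2 m^2
LAI = 4.82

4.82


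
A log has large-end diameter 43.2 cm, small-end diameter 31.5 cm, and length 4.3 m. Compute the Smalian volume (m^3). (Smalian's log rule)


Smalian: V = (A1 + A2)/2 * L,  A = pi*(D/200)^2
A1 = pi*(43.2/200)^2 = 0.146574 m^2
A2 = pi*(31.5/200)^2 = 0.077931 m^2
V = (0.146574+0.077931)/2*4.3 = 0.4827 m^3

0.4827


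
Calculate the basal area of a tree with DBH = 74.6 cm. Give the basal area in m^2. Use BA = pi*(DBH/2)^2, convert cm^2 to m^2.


Formula: BA = pi * (DBH/2)^2 / 10000  (cm^2 to m^2)
Radius = DBH/2 = 74.6/2 = 37.3 cm
BA = pi * 37.3^2 / 10000
   = 4370.8664 cm^2 / 10000
   = 0.4371 m^2

0.4371


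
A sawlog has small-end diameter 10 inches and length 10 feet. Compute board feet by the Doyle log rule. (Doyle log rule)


Doyle: BF = (D - 4)^2 * L / 16
Adjusted diameter = 10 - 4 = 6 in
(D-4)^2 = 6^2 = 36
BF = 36 * 10 / 16 = 23 BF

23


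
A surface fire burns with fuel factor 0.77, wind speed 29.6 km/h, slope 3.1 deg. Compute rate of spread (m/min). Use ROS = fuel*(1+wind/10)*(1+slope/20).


Formula: ROS = fuel * (1 + wind/10) * (1 + slope/20)
Wind factor = 1 + 29.6/10 = 3.96
Slope factor = 1 + 3.1/20 = 1.155
ROS = 0.77 * 3.96 * 1.155 = 3.52 m/min

3.52


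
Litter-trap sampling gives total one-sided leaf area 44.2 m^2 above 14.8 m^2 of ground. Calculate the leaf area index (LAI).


Formula: LAI = total leaf area / ground area  (dimensionless)
LAI = 44.2 m^2 / 14.8 m^2
LAI = 2.99

2.99


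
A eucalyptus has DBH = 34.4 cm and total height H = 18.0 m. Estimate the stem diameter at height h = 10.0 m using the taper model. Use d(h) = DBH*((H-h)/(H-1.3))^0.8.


Taper: d(h) = DBH * ((H - h) / (H - 1.3))^0.8
Numerator = H - h = 18.0 - 10.0 = 8.0 m
Denominator = H - 1.3 = 18.0 - 1.3 = 16.7 m
Ratio = 8.0 / 16.7 = 0.47904
d = 34.4 * 0.47904^0.8 = 19.1 cm

19.1


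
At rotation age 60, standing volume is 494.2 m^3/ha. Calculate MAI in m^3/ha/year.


Formula: MAI = Total Volume / Stand Age
MAI = 494.2 m^3/ha / 60 years
MAI = 8.24 m^3/ha/year

8.24


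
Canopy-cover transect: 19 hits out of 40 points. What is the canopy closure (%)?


Formula: Canopy closure = covered points / total points * 100
Closure = 19 / 40 * 100
Closure = 0.475 * 100 = 47.5%

47.5


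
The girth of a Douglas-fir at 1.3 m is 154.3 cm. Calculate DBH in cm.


Formula: DBH = C / pi
DBH = 154.3 / pi
pi = 3.14159...
DBH = 49.1 cm

49.1


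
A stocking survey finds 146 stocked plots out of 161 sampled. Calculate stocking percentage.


Formula: Stocking % = stocked plots / total plots * 100
Stocking = 146 / 161 * 100
Stocking = 0.9068 * 100 = 90.7%

90.7


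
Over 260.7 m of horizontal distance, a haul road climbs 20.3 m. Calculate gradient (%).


Formula: Gradient = rise / run * 100
Gradient = 20.3 / 260.7 * 100 = 7.8%

7.8


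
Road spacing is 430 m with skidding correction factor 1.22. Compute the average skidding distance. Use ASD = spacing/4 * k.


Formula: ASD = (spacing / 4) * correction
Uncorrected distance = spacing / 4 = 430 / 4 = 107.5 m
ASD = 107.5 * 1.22 = 131 m

131


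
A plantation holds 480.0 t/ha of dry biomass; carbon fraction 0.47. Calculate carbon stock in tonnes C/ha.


Formula: Carbon Stock = Biomass * Carbon Fraction
C = 480.0 t/ha * 0.47
C = 225.6 t C/ha

225.6


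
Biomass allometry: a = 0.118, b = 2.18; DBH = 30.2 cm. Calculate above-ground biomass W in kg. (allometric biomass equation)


Formula: W = a * DBH^b  (allometric power law)
DBH^b = 30.2^2.18 = 1684.2833
W = 0.118 * 1684.2833 = 198.7 kg

198.7


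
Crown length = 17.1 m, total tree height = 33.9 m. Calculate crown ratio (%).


Formula: Crown Ratio = (Crown Length / Total Height) * 100
CR = (17.1 m / 33.9 m) * 100
CR = 0.5044 * 100 = 50.4%

50.4


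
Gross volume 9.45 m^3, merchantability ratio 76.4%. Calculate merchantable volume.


Formula: MV = V_total * (merchantable_pct / 100)
Merchantable fraction = 76.4% / 100 = 0.764
MV = 9.45 m^3 * 0.764 = 7.22 m^3

7.22


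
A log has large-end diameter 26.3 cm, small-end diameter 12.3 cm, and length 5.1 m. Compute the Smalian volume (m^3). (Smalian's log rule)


Smalian: V = (A1 + A2)/2 * L,  A = pi*(D/200)^2
A1 = pi*(26.3/200)^2 = 0.054325 m^2
A2 = pi*(12.3/200)^2 = 0.011882 m^2
V = (0.054325+0.011882)/2*5.1 = 0.1688 m^3

0.1688


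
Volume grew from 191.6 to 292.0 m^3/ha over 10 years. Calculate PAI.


Formula: PAI = (V_T2 - V_T1) / (T2 - T1)
Volume increment = 292.0 - 191.6 = 100.4 m^3/ha
PAI = 100.4 / 10 = 10.04 m^3/ha/year

10.04


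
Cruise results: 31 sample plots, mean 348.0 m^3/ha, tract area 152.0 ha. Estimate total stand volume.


Formula: Total Volume = Mean Volume per ha * Total Area
Total Volume = 348.0 m^3/ha * 152.0 ha
Total Volume = 52896 m^3

52896


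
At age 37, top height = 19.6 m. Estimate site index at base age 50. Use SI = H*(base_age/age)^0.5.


Formula: SI = H_dom * (base_age / age)^0.5
Age ratio = 50 / 37 = 1.35135
sqrt(age_ratio) = 1.16248
SI = 19.6 * 1.16248 = 22.8 m

22.8


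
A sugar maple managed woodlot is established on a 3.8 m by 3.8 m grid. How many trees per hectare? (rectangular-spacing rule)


Formula: TPH = 10000 m^2/ha / (spacing_x * spacing_y)
Area per tree = 3.8 m * 3.8 m = 14.44 m^2
TPH = 10000 / 14.44 = 693 trees/ha

693


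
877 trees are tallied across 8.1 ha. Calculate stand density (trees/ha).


Formula: Stand Density = N_trees / Area_ha
Density = 877 trees / 8.1 ha
Density = 108 trees/ha

108


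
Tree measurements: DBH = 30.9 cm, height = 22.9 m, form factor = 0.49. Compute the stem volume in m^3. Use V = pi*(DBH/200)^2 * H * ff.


Formula: V = pi * (DBH/200)^2 * H * ff
Radius = DBH/200 = 30.9/200 = 0.1545 m
Radius^2 = 0.1545^2 = 0.02387025 m^2
V = pi * 0.02387025 * 22.9 * 0.49
V = 0.841 m^3

0.841


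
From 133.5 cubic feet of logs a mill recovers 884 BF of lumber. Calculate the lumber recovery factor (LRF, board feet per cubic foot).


Formula: LRF = Lumber Output (BF) / Log Input (ft^3)
LRF = 884 BF / 133.5 ft^3
LRF = 6.62 BF/ft^3

6.62


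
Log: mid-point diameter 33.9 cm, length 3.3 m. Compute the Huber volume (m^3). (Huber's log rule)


Huber: V = Am * L,  Am = pi*(Dm/200)^2
Am = pi*(33.9/200)^2 = 0.090259 m^2
V = 0.090259*3.3 = 0.2979 m^3

0.2979


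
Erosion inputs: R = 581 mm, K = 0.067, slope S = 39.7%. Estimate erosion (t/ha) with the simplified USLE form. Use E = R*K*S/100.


Formula: E = R * K * S / 100  (simplified USLE)
R * K = 581 * 0.067 = 38.927
E = 38.927 * 39.7 / 100 = 15.45 t/ha

15.45


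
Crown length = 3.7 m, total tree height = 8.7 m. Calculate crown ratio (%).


Formula: Crown Ratio = (Crown Length / Total Height) * 100
CR = (3.7 m / 8.7 m) * 100
CR = 0.4253 * 100 = 42.5%

42.5


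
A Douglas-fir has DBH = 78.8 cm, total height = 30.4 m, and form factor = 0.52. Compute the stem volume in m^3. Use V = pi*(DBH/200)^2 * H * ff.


Formula: V = pi * (DBH/200)^2 * H * ff
Radius = DBH/200 = 78.8/200 = 0.394 m
Radius^2 = 0.394^2 = 0.155236 m^2
V = pi * 0.155236 * 30.4 * 0.52
V = 7.709 m^3

7.709


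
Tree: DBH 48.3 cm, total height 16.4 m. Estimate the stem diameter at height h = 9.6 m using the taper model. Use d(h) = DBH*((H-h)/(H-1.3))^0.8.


Taper: d(h) = DBH * ((H - h) / (H - 1.3))^0.8
Numerator = H - h = 16.4 - 9.6 = 6.8 m
Denominator = H - 1.3 = 16.4 - 1.3 = 15.1 m
Ratio = 6.8 / 15.1 = 0.45033
d = 48.3 * 0.45033^0.8 = 25.5 cm

25.5


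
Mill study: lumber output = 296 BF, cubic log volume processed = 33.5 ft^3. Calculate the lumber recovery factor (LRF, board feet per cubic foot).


Formula: LRF = Lumber Output (BF) / Log Input (ft^3)
LRF = 296 BF / 33.5 ft^3
LRF = 8.84 BF/ft^3

8.84


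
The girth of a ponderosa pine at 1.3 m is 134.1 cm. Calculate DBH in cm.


Formula: DBH = C / pi
DBH = 134.1 / pi
pi = 3.14159...
DBH = 42.7 cm

42.7


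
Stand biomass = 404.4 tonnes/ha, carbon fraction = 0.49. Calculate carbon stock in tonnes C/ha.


Formula: Carbon Stock = Biomass * Carbon Fraction
C = 404.4 t/ha * 0.49
C = 198.2 t C/ha

198.2


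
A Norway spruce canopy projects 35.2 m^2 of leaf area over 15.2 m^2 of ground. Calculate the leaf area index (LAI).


Formula: LAI = total leaf area / ground area  (dimensionless)
LAI = 35.2 m^2 / 15.2 m^2
LAI = 2.32

2.32


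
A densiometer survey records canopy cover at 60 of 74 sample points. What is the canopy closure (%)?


Formula: Canopy closure = covered points / total points * 100
Closure = 60 / 74 * 100
Closure = 0.8108 * 100 = 81.1%

81.1


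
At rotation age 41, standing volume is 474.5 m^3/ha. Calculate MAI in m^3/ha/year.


Formula: MAI = Total Volume / Stand Age
MAI = 474.5 m^3/ha / 41 years
MAI = 11.57 m^3/ha/year

11.57


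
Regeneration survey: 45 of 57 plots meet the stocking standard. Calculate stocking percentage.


Formula: Stocking % = stocked plots / total plots * 100
Stocking = 45 / 57 * 100
Stocking = 0.7895 * 100 = 78.9%

78.9


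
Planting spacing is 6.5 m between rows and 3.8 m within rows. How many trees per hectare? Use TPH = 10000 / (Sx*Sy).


Formula: TPH = 10000 m^2/ha / (spacing_x * spacing_y)
Area per tree = 6.5 m * 3.8 m = 24.7 m^2
TPH = 10000 / 24.7 = 405 trees/ha

405


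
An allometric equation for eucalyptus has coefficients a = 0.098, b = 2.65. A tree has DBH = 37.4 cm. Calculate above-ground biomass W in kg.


Formula: W = a * DBH^b  (allometric power law)
DBH^b = 37.4^2.65 = 14726.846
W = 0.098 * 14726.846 = 1443.2 kg

1443.2


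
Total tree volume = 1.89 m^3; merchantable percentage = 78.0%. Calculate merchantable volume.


Formula: MV = V_total * (merchantable_pct / 100)
Merchantable fraction = 78.0% / 100 = 0.78
MV = 1.89 m^3 * 0.78 = 1.474 m^3

1.474


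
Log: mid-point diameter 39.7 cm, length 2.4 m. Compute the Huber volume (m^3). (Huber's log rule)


Huber: V = Am * L,  Am = pi*(Dm/200)^2
Am = pi*(39.7/200)^2 = 0.123786 m^2
V = 0.123786*2.4 = 0.2971 m^3

0.2971


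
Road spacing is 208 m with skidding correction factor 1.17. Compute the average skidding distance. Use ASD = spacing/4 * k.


Formula: ASD = (spacing / 4) * correction
Uncorrected distance = spacing / 4 = 208 / 4 = 52 m
ASD = 52 * 1.17 = 61 m

61


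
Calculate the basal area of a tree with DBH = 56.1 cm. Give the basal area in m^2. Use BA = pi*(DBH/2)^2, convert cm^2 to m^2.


Formula: BA = pi * (DBH/2)^2 / 10000  (cm^2 to m^2)
Radius = DBH/2 = 56.1/2 = 28.05 cm
BA = pi * 28.05^2 / 10000
   = 2471.813 cm^2 / 10000
   = 0.2472 m^2

0.2472


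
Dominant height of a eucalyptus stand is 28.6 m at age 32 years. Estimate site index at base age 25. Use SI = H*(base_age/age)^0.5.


Formula: SI = H_dom * (base_age / age)^0.5
Age ratio = 25 / 32 = 0.78125
sqrt(age_ratio) = 0.88388
SI = 28.6 * 0.88388 = 25.3 m

25.3


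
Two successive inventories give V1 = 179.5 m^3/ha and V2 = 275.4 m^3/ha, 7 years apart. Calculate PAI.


Formula: PAI = (V_T2 - V_T1) / (T2 - T1)
Volume increment = 275.4 - 179.5 = 95.9 m^3/ha
PAI = 95.9 / 7 = 13.7 m^3/ha/year

13.7


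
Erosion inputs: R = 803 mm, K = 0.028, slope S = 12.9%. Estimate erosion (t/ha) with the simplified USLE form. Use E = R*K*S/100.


Formula: E = R * K * S / 100  (simplified USLE)
R * K = 803 * 0.028 = 22.484
E = 22.484 * 12.9 / 100 = 2.9 t/ha

2.9


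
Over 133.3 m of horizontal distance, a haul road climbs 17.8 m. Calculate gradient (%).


Formula: Gradient = rise / run * 100
Gradient = 17.8 / 133.3 * 100 = 13.4%

13.4


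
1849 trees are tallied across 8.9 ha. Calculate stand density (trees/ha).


Formula: Stand Density = N_trees / Area_ha
Density = 1849 trees / 8.9 ha
Density = 208 trees/ha

208


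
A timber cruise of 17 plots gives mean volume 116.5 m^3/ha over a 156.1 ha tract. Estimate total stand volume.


Formula: Total Volume = Mean Volume per ha * Total Area
Total Volume = 116.5 m^3/ha * 156.1 ha
Total Volume = 18186 m^3

18186


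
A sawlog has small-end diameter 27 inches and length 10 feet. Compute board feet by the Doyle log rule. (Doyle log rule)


Doyle: BF = (D - 4)^2 * L / 16
Adjusted diameter = 27 - 4 = 23 in
(D-4)^2 = 23^2 = 529
BF = 529 * 10 / 16 = 331 BF

331


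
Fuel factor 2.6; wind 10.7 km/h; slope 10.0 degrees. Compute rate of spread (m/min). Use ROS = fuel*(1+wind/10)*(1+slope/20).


Formula: ROS = fuel * (1 + wind/10) * (1 + slope/20)
Wind factor = 1 + 10.7/10 = 2.07
Slope factor = 1 + 10.0/20 = 1.5
ROS = 2.6 * 2.07 * 1.5 = 8.07 m/min

8.07
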